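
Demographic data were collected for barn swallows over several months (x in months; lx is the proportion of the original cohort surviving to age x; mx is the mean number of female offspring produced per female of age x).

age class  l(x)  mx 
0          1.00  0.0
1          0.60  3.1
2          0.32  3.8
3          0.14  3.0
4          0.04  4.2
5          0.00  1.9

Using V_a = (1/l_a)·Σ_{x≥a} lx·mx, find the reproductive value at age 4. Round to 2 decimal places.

lx·mx for x ≥ 4: 0.168, 0 → sum = 0.168
V_4 = 0.168 / l_4 = 0.168 / 0.04 = 4.2 → 4.20

4.20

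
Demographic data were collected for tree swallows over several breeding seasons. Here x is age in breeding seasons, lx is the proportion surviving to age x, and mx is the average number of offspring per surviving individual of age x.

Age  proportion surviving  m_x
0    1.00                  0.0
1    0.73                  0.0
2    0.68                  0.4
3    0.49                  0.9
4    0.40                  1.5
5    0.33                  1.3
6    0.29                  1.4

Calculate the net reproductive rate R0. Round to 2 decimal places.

2.15

lx·mx by age: 0, 0, 0.272, 0.441, 0.6, 0.429, 0.406
R0 = Σ lx·mx = 2.148 → 2.15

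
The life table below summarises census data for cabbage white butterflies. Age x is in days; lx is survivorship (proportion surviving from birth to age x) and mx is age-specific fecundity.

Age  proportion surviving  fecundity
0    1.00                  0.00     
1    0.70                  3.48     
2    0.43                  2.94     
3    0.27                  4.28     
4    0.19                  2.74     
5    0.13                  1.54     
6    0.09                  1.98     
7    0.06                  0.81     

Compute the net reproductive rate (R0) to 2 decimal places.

lx·mx by age: 0, 2.436, 1.2642, 1.1556, 0.5206, 0.2002, 0.1782, 0.0486
R0 = Σ lx·mx = 5.8034 → 5.80

5.80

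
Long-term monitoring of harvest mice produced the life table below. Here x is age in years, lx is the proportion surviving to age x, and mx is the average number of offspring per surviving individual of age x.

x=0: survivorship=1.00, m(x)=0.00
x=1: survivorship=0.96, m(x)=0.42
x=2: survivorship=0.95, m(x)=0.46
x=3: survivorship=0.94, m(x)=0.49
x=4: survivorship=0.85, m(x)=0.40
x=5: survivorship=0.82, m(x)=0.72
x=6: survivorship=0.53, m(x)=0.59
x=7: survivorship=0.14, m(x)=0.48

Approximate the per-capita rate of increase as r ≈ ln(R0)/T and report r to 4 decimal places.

0.2690

R0 = Σ lx·mx = 0 + 0.4032 + 0.437 + 0.4606 + 0.34 + 0.5904 + 0.3127 + 0.0672 = 2.6111
Σ x·lx·mx = 9.3176; T = 9.3176/2.6111 = 3.56846…
r ≈ ln(R0)/T = ln(2.6111)/3.56846… = 0.26896… → 0.2690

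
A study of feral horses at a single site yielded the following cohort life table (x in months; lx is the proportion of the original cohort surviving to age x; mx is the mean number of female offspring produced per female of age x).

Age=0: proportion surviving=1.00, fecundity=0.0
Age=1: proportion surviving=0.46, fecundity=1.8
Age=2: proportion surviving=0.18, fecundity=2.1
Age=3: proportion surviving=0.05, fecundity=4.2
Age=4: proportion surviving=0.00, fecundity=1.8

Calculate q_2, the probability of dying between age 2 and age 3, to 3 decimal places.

0.722

q_2 = (l_2 − l_3) / l_2 = (0.18 − 0.05) / 0.18
     = 0.13 / 0.18 = 0.722222… → 0.722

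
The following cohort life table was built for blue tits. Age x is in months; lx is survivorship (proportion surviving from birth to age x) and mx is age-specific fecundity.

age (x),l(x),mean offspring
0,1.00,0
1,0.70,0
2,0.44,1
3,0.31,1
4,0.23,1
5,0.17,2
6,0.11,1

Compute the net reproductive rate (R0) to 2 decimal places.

1.43

lx·mx by age: 0, 0, 0.44, 0.31, 0.23, 0.34, 0.11
R0 = Σ lx·mx = 1.43 → 1.43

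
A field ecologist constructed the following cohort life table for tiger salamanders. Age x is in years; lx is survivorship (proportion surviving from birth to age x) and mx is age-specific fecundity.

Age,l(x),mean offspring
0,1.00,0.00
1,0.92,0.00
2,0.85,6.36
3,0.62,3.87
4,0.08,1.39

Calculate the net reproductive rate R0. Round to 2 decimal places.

7.92

lx·mx by age: 0, 0, 5.406, 2.3994, 0.1112
R0 = Σ lx·mx = 7.9166 → 7.92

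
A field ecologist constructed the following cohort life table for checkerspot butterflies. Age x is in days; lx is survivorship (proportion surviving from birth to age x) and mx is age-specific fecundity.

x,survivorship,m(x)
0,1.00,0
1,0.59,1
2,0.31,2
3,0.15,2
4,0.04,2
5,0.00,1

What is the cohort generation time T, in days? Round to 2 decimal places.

lx·mx: 0, 0.59, 0.62, 0.3, 0.08, 0 → R0 = 1.59
x·lx·mx: 0, 0.59, 1.24, 0.9, 0.32, 0 → Σ = 3.05
T = 3.05 / 1.59 = 1.918239… → 1.92

1.92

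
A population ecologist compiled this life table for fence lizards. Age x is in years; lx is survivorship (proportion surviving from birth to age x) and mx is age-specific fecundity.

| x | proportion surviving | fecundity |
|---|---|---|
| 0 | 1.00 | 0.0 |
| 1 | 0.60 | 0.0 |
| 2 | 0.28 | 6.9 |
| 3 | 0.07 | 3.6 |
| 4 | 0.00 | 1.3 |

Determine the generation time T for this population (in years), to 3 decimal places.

lx·mx: 0, 0, 1.932, 0.252, 0 → R0 = 2.184
x·lx·mx: 0, 0, 3.864, 0.756, 0 → Σ = 4.62
T = 4.62 / 2.184 = 2.115385… → 2.115

2.115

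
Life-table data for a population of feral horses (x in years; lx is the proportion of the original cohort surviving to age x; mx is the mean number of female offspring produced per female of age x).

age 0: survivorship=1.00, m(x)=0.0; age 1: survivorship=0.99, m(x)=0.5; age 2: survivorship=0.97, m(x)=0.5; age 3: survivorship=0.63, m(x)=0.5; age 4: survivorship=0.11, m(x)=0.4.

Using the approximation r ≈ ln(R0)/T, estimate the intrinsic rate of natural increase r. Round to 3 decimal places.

R0 = Σ lx·mx = 0 + 0.495 + 0.485 + 0.315 + 0.044 = 1.339
Σ x·lx·mx = 2.586; T = 2.586/1.339 = 1.93129…
r ≈ ln(R0)/T = ln(1.339)/1.93129… = 0.15115… → 0.151

0.151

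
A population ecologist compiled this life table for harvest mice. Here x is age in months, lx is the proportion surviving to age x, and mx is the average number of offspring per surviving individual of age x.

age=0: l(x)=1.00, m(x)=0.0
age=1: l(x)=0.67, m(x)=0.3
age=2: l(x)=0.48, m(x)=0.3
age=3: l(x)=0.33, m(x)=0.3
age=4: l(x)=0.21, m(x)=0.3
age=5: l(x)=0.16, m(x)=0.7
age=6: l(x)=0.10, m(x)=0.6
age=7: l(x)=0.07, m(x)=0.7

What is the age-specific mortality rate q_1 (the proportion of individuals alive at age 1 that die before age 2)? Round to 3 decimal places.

q_1 = (l_1 − l_2) / l_1 = (0.67 − 0.48) / 0.67
     = 0.19 / 0.67 = 0.283582… → 0.284

0.284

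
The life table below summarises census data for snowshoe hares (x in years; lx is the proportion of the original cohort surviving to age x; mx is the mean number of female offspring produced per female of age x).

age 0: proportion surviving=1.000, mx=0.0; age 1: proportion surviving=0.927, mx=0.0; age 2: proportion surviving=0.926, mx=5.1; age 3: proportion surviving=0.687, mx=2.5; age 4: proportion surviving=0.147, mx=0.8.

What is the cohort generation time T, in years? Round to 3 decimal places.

lx·mx: 0, 0, 4.7226, 1.7175, 0.1176 → R0 = 6.5577
x·lx·mx: 0, 0, 9.4452, 5.1525, 0.4704 → Σ = 15.0681
T = 15.0681 / 6.5577 = 2.297772… → 2.298

2.298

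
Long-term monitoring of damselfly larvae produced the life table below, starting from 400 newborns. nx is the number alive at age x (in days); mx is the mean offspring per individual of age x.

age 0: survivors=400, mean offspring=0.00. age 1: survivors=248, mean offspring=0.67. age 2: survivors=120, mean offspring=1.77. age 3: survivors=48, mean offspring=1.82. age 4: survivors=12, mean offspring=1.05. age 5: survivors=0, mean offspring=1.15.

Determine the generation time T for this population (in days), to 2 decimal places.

1.89

lx = nx/n0 = nx/400: 1, 0.62, 0.3, 0.12, 0.03, 0
lx·mx: 0, 0.4154, 0.531, 0.2184, 0.0315, 0 → R0 = 1.1963
x·lx·mx: 0, 0.4154, 1.062, 0.6552, 0.126, 0 → Σ = 2.2586
T = 2.2586 / 1.1963 = 1.887988… → 1.89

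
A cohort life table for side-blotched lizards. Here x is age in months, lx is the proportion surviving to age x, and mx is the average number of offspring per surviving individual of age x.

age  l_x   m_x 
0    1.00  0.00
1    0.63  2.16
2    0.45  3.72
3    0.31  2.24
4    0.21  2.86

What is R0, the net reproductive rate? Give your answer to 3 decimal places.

lx·mx by age: 0, 1.3608, 1.674, 0.6944, 0.6006
R0 = Σ lx·mx = 4.3298 → 4.330

4.330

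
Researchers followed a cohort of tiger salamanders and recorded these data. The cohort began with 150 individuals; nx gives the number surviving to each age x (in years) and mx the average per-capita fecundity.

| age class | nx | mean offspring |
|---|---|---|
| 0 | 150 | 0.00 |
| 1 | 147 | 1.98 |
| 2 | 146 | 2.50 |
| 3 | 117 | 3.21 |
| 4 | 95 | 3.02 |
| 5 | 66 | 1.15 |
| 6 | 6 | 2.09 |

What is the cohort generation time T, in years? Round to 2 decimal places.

2.67

lx = nx/n0 = nx/150: 1, 0.98, 0.97333…, 0.78, 0.63333…, 0.44, 0.04
lx·mx: 0, 1.9404, 2.433333…, 2.5038, 1.912667…, 0.506, 0.0836 → R0 = 9.3798…
x·lx·mx: 0, 1.9404, 4.866667…, 7.5114, 7.650667…, 2.53, 0.5016 → Σ = 25.000733…
T = 25.000733… / 9.3798… = 2.66538… → 2.67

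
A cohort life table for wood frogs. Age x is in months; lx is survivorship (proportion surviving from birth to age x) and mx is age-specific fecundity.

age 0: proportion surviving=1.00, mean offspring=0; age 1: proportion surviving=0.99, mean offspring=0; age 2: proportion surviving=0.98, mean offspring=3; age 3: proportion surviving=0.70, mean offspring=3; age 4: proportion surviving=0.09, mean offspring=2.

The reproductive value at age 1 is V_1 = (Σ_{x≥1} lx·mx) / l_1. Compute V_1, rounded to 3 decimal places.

lx·mx for x ≥ 1: 0, 2.94, 2.1, 0.18 → sum = 5.22
V_1 = 5.22 / l_1 = 5.22 / 0.99 = 5.272727… → 5.273

5.273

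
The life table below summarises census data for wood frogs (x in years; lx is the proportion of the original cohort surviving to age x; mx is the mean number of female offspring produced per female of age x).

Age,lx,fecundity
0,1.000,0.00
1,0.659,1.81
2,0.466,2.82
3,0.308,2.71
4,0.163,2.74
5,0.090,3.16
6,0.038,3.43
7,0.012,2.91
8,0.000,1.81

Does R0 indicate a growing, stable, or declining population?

R0 = Σ lx·mx = 0 + 1.19279 + 1.31412 + 0.83468 + 0.44662 + 0.2844 + 0.13034 + 0.03492 + 0 = 4.23787
R0 > 1, so the population is growing.

growing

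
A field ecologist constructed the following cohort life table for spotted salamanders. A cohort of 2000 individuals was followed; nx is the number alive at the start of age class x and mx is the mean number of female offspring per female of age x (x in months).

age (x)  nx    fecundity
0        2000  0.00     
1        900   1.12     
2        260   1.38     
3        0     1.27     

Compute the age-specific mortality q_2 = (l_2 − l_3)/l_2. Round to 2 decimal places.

1.00

lx = nx/n0 = nx/2000: 1, 0.45, 0.13, 0
q_2 = (l_2 − l_3) / l_2 = (0.13 − 0) / 0.13
     = 0.13 / 0.13 = 1 → 1.00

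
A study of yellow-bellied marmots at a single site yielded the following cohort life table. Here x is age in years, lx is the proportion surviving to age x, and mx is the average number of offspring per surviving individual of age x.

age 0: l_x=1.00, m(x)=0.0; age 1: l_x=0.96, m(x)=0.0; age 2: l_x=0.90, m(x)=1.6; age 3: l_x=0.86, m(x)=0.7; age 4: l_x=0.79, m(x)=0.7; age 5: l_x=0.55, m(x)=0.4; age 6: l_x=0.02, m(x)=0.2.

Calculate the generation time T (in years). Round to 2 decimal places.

2.85

lx·mx: 0, 0, 1.44, 0.602, 0.553, 0.22, 0.004 → R0 = 2.819
x·lx·mx: 0, 0, 2.88, 1.806, 2.212, 1.1, 0.024 → Σ = 8.022
T = 8.022 / 2.819 = 2.84569… → 2.85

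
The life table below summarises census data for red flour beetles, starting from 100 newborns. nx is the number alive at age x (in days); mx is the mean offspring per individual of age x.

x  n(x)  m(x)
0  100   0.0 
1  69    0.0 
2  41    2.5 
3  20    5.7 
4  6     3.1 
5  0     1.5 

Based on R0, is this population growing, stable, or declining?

growing

lx = nx/n0 = nx/100: 1, 0.69, 0.41, 0.2, 0.06, 0
R0 = Σ lx·mx = 0 + 0 + 1.025 + 1.14 + 0.186 + 0 = 2.351
R0 > 1, so the population is growing.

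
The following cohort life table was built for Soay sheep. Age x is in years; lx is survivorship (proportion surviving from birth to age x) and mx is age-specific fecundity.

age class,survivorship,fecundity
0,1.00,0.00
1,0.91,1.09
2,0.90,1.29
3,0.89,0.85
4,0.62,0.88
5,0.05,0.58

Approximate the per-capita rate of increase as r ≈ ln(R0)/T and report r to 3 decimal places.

R0 = Σ lx·mx = 0 + 0.9919 + 1.161 + 0.7565 + 0.5456 + 0.029 = 3.484
Σ x·lx·mx = 7.9108; T = 7.9108/3.484 = 2.27061…
r ≈ ln(R0)/T = ln(3.484)/2.27061… = 0.54971… → 0.550

0.550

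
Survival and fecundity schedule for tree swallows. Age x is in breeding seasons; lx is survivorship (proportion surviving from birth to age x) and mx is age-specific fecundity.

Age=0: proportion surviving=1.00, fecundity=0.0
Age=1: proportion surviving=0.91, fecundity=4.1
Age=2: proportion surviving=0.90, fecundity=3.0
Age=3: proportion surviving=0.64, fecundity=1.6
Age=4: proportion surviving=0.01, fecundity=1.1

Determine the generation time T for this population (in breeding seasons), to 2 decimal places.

lx·mx: 0, 3.731, 2.7, 1.024, 0.011 → R0 = 7.466
x·lx·mx: 0, 3.731, 5.4, 3.072, 0.044 → Σ = 12.247
T = 12.247 / 7.466 = 1.64037… → 1.64

1.64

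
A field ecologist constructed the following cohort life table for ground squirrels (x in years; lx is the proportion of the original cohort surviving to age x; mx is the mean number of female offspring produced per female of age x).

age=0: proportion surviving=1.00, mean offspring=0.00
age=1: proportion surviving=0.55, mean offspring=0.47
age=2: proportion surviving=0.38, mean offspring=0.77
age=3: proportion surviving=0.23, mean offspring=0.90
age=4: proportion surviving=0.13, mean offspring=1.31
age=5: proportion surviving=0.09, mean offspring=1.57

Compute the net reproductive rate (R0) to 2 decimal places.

lx·mx by age: 0, 0.2585, 0.2926, 0.207, 0.1703, 0.1413
R0 = Σ lx·mx = 1.0697 → 1.07

1.07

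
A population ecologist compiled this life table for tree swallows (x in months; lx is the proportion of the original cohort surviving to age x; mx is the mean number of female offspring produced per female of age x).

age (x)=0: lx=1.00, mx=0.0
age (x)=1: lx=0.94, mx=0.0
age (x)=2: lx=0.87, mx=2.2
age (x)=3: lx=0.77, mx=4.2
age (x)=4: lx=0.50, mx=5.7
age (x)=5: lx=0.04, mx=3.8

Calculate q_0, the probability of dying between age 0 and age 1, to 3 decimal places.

0.060

q_0 = (l_0 − l_1) / l_0 = (1 − 0.94) / 1
     = 0.06 / 1 = 0.06 → 0.060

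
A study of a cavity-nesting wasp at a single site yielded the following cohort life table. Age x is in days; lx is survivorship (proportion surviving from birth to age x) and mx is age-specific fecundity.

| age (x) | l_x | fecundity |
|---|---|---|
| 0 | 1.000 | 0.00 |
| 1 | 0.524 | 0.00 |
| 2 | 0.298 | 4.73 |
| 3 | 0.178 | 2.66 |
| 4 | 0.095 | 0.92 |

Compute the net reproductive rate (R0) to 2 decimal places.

1.97

lx·mx by age: 0, 0, 1.40954, 0.47348, 0.0874
R0 = Σ lx·mx = 1.97042 → 1.97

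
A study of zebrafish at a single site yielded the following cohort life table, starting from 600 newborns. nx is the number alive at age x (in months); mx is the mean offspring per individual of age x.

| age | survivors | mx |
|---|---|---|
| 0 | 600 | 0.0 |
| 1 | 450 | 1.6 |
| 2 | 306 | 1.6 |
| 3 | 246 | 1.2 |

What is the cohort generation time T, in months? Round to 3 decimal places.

1.718

lx = nx/n0 = nx/600: 1, 0.75, 0.51, 0.41
lx·mx: 0, 1.2, 0.816, 0.492 → R0 = 2.508
x·lx·mx: 0, 1.2, 1.632, 1.476 → Σ = 4.308
T = 4.308 / 2.508 = 1.717703… → 1.718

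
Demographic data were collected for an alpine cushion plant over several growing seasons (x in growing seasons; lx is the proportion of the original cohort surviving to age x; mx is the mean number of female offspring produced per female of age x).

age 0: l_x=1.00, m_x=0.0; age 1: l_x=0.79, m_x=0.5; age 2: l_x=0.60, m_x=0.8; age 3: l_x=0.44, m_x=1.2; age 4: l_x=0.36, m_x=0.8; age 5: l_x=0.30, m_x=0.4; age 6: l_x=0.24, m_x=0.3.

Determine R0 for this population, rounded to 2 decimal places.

1.88

lx·mx by age: 0, 0.395, 0.48, 0.528, 0.288, 0.12, 0.072
R0 = Σ lx·mx = 1.883 → 1.88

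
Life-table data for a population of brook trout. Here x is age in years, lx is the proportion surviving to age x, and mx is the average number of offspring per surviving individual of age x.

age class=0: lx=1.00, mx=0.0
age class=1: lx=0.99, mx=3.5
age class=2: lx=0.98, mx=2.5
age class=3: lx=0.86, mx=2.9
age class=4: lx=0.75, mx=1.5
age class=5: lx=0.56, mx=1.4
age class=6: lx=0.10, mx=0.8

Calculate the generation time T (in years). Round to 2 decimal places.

lx·mx: 0, 3.465, 2.45, 2.494, 1.125, 0.784, 0.08 → R0 = 10.398
x·lx·mx: 0, 3.465, 4.9, 7.482, 4.5, 3.92, 0.48 → Σ = 24.747
T = 24.747 / 10.398 = 2.379977… → 2.38

2.38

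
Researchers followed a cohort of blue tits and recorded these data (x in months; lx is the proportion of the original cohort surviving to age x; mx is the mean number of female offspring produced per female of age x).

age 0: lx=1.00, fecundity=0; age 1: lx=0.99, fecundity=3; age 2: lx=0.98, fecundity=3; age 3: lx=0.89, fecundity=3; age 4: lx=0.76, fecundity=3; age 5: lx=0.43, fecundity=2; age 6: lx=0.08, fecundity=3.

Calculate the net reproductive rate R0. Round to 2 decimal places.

lx·mx by age: 0, 2.97, 2.94, 2.67, 2.28, 0.86, 0.24
R0 = Σ lx·mx = 11.96 → 11.96

11.96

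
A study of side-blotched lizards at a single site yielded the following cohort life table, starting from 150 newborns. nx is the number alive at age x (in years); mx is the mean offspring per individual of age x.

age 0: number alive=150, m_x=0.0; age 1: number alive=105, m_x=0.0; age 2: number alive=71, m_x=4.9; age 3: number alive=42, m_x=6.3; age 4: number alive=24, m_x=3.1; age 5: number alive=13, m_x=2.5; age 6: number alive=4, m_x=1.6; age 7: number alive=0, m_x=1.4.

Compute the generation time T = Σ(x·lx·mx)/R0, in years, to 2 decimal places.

lx = nx/n0 = nx/150: 1, 0.7, 0.47333…, 0.28, 0.16, 0.08667…, 0.02667…, 0
lx·mx: 0, 0, 2.319333…, 1.764, 0.496, 0.216667…, 0.042667…, 0 → R0 = 4.838667…
x·lx·mx: 0, 0, 4.638667…, 5.292, 1.984, 1.083333…, 0.256…, 0 → Σ = 13.254…
T = 13.254… / 4.838667… = 2.739184… → 2.74

2.74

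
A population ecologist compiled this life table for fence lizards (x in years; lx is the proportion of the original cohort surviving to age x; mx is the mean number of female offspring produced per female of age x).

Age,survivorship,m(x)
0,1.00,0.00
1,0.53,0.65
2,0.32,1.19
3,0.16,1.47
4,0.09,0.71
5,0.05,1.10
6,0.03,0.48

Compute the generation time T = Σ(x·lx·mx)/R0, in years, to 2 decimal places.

lx·mx: 0, 0.3445, 0.3808, 0.2352, 0.0639, 0.055, 0.0144 → R0 = 1.0938
x·lx·mx: 0, 0.3445, 0.7616, 0.7056, 0.2556, 0.275, 0.0864 → Σ = 2.4287
T = 2.4287 / 1.0938 = 2.220424… → 2.22

2.22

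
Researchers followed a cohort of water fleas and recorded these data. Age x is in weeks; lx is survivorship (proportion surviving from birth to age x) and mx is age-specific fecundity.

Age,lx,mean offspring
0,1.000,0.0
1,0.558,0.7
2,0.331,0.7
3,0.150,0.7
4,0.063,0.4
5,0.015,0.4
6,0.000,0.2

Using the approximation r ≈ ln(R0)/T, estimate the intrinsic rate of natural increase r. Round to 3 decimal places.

R0 = Σ lx·mx = 0 + 0.3906 + 0.2317 + 0.105 + 0.0252 + 0.006 + 0 = 0.7585
Σ x·lx·mx = 1.2998; T = 1.2998/0.7585 = 1.71365…
r ≈ ln(R0)/T = ln(0.7585)/1.71365… = -0.1613… → -0.161

-0.161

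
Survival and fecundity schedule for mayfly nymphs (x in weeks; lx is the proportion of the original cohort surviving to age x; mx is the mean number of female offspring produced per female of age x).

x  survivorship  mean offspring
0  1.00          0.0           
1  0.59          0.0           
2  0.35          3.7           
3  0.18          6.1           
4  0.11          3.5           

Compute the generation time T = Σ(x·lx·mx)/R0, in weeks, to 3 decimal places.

lx·mx: 0, 0, 1.295, 1.098, 0.385 → R0 = 2.778
x·lx·mx: 0, 0, 2.59, 3.294, 1.54 → Σ = 7.424
T = 7.424 / 2.778 = 2.672426… → 2.672

2.672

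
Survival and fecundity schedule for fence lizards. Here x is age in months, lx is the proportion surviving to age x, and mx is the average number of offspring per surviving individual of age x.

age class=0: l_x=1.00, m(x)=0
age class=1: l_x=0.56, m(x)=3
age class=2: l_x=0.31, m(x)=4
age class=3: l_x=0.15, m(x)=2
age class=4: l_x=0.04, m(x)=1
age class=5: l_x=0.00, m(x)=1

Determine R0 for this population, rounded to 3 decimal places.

3.260

lx·mx by age: 0, 1.68, 1.24, 0.3, 0.04, 0
R0 = Σ lx·mx = 3.26 → 3.260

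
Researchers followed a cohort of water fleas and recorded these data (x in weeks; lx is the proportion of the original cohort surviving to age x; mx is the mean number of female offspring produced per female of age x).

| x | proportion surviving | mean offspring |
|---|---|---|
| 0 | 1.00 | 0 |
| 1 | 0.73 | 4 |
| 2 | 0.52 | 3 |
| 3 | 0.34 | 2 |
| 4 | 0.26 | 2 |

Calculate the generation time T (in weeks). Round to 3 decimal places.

lx·mx: 0, 2.92, 1.56, 0.68, 0.52 → R0 = 5.68
x·lx·mx: 0, 2.92, 3.12, 2.04, 2.08 → Σ = 10.16
T = 10.16 / 5.68 = 1.788732… → 1.789

1.789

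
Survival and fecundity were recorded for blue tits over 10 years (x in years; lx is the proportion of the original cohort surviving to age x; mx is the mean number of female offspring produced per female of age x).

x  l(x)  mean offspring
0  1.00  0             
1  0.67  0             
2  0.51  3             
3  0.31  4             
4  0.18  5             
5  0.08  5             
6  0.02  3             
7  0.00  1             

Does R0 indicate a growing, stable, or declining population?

R0 = Σ lx·mx = 0 + 0 + 1.53 + 1.24 + 0.9 + 0.4 + 0.06 + 0 = 4.13
R0 > 1, so the population is growing.

growing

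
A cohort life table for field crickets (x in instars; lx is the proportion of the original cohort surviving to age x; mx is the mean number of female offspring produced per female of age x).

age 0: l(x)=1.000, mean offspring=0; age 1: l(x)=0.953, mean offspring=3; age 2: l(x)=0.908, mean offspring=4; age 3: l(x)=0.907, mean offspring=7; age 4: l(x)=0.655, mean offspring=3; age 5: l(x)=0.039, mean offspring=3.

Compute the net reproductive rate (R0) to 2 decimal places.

lx·mx by age: 0, 2.859, 3.632, 6.349, 1.965, 0.117
R0 = Σ lx·mx = 14.922 → 14.92

14.92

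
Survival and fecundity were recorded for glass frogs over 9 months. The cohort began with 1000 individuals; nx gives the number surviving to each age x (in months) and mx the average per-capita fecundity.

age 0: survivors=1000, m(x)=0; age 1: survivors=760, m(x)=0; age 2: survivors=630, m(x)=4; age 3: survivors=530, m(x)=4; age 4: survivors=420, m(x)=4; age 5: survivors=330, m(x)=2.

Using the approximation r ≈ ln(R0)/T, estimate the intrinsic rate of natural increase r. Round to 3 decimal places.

lx = nx/n0 = nx/1000: 1, 0.76, 0.63, 0.53, 0.42, 0.33
R0 = Σ lx·mx = 0 + 0 + 2.52 + 2.12 + 1.68 + 0.66 = 6.98
Σ x·lx·mx = 21.42; T = 21.42/6.98 = 3.06877…
r ≈ ln(R0)/T = ln(6.98)/3.06877… = 0.63317… → 0.633

0.633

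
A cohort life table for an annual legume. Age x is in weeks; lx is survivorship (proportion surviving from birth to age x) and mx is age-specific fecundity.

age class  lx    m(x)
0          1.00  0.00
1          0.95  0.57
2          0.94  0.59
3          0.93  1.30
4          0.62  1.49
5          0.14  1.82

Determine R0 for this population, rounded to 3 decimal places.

lx·mx by age: 0, 0.5415, 0.5546, 1.209, 0.9238, 0.2548
R0 = Σ lx·mx = 3.4837 → 3.484

3.484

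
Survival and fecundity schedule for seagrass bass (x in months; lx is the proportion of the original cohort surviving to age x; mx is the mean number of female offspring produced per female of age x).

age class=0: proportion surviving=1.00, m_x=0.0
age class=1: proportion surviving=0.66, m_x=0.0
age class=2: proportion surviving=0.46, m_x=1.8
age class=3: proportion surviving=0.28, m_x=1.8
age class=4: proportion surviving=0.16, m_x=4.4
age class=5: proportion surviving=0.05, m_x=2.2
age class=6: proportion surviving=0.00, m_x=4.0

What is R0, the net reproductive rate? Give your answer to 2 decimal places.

lx·mx by age: 0, 0, 0.828, 0.504, 0.704, 0.11, 0
R0 = Σ lx·mx = 2.146 → 2.15

2.15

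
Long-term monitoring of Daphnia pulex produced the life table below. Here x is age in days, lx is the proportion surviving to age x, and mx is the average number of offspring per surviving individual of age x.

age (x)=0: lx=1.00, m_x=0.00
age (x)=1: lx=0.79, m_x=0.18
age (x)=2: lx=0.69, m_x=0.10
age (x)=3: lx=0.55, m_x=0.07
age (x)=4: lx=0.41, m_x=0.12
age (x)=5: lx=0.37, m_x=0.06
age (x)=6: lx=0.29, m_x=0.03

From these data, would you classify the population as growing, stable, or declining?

R0 = Σ lx·mx = 0 + 0.1422 + 0.069 + 0.0385 + 0.0492 + 0.0222 + 0.0087 = 0.3298
R0 < 1, so the population is declining.

declining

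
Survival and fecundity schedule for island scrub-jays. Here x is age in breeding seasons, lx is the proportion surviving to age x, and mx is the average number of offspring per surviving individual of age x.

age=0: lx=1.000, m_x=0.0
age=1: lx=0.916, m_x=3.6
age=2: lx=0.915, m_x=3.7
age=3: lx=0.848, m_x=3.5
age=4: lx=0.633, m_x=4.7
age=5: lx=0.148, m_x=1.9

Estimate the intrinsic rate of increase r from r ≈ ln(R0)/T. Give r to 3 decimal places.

1.023

R0 = Σ lx·mx = 0 + 3.2976 + 3.3855 + 2.968 + 2.9751 + 0.2812 = 12.9074
Σ x·lx·mx = 32.279; T = 32.279/12.9074 = 2.50081…
r ≈ ln(R0)/T = ln(12.9074)/2.50081… = 1.02279… → 1.023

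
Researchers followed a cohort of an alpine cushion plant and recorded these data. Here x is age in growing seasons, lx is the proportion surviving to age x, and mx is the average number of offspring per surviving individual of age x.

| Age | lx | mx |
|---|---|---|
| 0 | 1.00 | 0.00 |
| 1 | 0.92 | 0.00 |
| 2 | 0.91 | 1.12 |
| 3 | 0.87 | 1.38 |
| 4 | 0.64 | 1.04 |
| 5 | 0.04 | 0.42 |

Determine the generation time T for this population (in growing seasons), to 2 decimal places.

2.89

lx·mx: 0, 0, 1.0192, 1.2006, 0.6656, 0.0168 → R0 = 2.9022
x·lx·mx: 0, 0, 2.0384, 3.6018, 2.6624, 0.084 → Σ = 8.3866
T = 8.3866 / 2.9022 = 2.889739… → 2.89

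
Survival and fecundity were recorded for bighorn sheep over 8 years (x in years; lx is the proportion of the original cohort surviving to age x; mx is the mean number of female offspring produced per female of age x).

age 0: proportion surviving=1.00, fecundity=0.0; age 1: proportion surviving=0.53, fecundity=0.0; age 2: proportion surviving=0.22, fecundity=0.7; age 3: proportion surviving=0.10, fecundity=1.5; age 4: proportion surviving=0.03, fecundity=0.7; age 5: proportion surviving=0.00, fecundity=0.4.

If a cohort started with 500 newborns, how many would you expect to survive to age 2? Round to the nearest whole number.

110

Expected survivors = N0 · l_2 = 500 × 0.22 = 110 → 110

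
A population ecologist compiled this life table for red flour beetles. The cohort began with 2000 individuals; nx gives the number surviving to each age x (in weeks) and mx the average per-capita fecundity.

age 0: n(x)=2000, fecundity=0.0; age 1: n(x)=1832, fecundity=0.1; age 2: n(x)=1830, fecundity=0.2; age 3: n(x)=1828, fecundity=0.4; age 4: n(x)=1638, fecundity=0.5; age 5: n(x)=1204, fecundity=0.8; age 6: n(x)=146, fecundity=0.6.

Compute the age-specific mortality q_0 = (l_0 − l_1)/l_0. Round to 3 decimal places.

lx = nx/n0 = nx/2000: 1, 0.916, 0.915, 0.914, 0.819, 0.602, 0.073
q_0 = (l_0 − l_1) / l_0 = (1 − 0.916) / 1
     = 0.084 / 1 = 0.084 → 0.084

0.084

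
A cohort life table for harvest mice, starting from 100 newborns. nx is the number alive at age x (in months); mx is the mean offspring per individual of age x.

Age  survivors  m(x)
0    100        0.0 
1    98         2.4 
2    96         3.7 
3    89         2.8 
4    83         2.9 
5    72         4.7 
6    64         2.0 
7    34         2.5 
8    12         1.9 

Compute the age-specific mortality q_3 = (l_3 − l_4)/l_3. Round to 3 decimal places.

0.067

lx = nx/n0 = nx/100: 1, 0.98, 0.96, 0.89, 0.83, 0.72, 0.64, 0.34, 0.12
q_3 = (l_3 − l_4) / l_3 = (0.89 − 0.83) / 0.89
     = 0.06 / 0.89 = 0.067416… → 0.067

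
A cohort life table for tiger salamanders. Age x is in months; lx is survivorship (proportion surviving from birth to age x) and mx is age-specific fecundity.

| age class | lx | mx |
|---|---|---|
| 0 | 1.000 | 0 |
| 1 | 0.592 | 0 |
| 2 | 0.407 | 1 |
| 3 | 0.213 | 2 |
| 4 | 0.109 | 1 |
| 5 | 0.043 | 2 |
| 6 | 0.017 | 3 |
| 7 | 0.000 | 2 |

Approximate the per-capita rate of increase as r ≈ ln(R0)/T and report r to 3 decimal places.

0.025

R0 = Σ lx·mx = 0 + 0 + 0.407 + 0.426 + 0.109 + 0.086 + 0.051 + 0 = 1.079
Σ x·lx·mx = 3.264; T = 3.264/1.079 = 3.02502…
r ≈ ln(R0)/T = ln(1.079)/3.02502… = 0.02514… → 0.025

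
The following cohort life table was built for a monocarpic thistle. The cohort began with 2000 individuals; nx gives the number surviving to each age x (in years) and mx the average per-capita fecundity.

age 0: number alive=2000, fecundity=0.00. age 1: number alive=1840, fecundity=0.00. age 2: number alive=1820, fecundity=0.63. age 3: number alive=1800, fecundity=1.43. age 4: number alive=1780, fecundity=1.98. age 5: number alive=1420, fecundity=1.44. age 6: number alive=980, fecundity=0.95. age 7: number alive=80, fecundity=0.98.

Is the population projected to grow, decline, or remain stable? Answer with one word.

lx = nx/n0 = nx/2000: 1, 0.92, 0.91, 0.9, 0.89, 0.71, 0.49, 0.04
R0 = Σ lx·mx = 0 + 0 + 0.5733 + 1.287 + 1.7622 + 1.0224 + 0.4655 + 0.0392 = 5.1496
R0 > 1, so the population is growing.

growing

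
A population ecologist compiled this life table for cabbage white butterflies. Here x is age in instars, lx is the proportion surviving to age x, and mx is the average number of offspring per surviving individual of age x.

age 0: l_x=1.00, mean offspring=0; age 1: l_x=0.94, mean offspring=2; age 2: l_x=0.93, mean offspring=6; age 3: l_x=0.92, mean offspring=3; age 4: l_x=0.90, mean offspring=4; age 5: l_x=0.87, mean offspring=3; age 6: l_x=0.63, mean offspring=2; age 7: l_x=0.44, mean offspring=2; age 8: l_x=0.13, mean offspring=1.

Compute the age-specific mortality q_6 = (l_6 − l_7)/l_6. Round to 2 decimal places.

0.30

q_6 = (l_6 − l_7) / l_6 = (0.63 − 0.44) / 0.63
     = 0.19 / 0.63 = 0.301587… → 0.30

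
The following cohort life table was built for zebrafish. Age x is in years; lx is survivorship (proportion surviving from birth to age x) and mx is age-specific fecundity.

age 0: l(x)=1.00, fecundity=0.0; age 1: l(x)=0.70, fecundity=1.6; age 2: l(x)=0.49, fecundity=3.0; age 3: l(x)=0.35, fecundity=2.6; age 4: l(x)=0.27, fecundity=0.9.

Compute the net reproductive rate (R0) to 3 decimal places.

3.743

lx·mx by age: 0, 1.12, 1.47, 0.91, 0.243
R0 = Σ lx·mx = 3.743 → 3.743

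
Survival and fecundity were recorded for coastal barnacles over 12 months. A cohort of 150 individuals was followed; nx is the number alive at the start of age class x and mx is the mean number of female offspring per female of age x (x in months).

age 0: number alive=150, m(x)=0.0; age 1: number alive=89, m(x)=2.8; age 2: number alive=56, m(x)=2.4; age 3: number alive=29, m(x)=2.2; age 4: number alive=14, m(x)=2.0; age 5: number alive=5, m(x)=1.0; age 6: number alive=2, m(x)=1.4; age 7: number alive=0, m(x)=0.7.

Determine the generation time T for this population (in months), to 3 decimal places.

1.786

lx = nx/n0 = nx/150: 1, 0.59333…, 0.37333…, 0.19333…, 0.09333…, 0.03333…, 0.01333…, 0
lx·mx: 0, 1.661333…, 0.896…, 0.425333…, 0.186667…, 0.033333…, 0.018667…, 0 → R0 = 3.221333…
x·lx·mx: 0, 1.661333…, 1.792…, 1.276…, 0.746667…, 0.166667…, 0.112…, 0 → Σ = 5.754667…
T = 5.754667… / 3.221333… = 1.786424… → 1.786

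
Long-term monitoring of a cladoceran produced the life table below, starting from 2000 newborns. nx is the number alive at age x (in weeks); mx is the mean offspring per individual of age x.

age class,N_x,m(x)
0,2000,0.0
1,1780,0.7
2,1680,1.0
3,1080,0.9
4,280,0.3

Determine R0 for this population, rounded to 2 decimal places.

1.99

lx = nx/n0 = nx/2000: 1, 0.89, 0.84, 0.54, 0.14
lx·mx by age: 0, 0.623, 0.84, 0.486, 0.042
R0 = Σ lx·mx = 1.991 → 1.99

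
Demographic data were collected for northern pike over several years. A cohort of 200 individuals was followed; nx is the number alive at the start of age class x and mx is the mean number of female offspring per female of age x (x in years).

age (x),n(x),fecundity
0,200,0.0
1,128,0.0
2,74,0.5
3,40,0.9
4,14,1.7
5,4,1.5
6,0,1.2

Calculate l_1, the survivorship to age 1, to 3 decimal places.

l_1 = n_1/n_0 = 128/200 = 0.64 → 0.640

0.640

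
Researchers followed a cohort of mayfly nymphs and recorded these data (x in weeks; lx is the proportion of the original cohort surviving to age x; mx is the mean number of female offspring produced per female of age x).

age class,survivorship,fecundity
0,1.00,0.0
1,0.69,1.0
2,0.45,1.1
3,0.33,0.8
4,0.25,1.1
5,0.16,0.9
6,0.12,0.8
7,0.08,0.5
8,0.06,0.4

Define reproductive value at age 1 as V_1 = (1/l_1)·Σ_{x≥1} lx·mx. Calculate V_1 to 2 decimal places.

lx·mx for x ≥ 1: 0.69, 0.495, 0.264, 0.275, 0.144, 0.096, 0.04, 0.024 → sum = 2.028
V_1 = 2.028 / l_1 = 2.028 / 0.69 = 2.93913… → 2.94

2.94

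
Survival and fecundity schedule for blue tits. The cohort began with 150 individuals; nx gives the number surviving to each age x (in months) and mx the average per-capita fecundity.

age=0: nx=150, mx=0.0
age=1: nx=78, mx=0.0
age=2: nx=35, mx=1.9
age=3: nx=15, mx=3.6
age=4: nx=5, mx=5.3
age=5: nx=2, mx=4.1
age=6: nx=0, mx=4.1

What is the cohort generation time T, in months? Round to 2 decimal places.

2.85

lx = nx/n0 = nx/150: 1, 0.52, 0.23333…, 0.1, 0.03333…, 0.01333…, 0
lx·mx: 0, 0, 0.443333…, 0.36, 0.176667…, 0.054667…, 0 → R0 = 1.034667…
x·lx·mx: 0, 0, 0.886667…, 1.08, 0.706667…, 0.273333…, 0 → Σ = 2.946667…
T = 2.946667… / 1.034667… = 2.847938… → 2.85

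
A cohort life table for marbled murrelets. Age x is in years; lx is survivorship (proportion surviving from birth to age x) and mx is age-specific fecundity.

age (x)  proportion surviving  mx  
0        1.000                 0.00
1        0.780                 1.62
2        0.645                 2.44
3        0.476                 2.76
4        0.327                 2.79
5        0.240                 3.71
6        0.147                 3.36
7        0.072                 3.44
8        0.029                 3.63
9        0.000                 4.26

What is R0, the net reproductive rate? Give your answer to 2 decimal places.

6.80

lx·mx by age: 0, 1.2636, 1.5738, 1.31376, 0.91233, 0.8904, 0.49392, 0.24768, 0.10527, 0
R0 = Σ lx·mx = 6.80076 → 6.80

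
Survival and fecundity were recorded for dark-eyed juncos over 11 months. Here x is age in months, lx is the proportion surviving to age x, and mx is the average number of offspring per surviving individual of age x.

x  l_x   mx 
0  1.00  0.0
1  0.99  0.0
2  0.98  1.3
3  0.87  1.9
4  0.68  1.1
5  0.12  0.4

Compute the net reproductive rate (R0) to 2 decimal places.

3.72

lx·mx by age: 0, 0, 1.274, 1.653, 0.748, 0.048
R0 = Σ lx·mx = 3.723 → 3.72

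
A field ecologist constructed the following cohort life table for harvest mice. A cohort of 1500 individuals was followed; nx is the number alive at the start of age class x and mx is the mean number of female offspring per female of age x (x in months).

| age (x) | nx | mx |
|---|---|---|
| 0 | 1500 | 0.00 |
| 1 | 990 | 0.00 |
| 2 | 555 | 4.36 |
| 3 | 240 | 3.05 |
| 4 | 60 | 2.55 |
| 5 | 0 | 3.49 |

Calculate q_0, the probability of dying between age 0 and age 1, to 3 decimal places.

0.340

lx = nx/n0 = nx/1500: 1, 0.66, 0.37, 0.16, 0.04, 0
q_0 = (l_0 − l_1) / l_0 = (1 − 0.66) / 1
     = 0.34 / 1 = 0.34 → 0.340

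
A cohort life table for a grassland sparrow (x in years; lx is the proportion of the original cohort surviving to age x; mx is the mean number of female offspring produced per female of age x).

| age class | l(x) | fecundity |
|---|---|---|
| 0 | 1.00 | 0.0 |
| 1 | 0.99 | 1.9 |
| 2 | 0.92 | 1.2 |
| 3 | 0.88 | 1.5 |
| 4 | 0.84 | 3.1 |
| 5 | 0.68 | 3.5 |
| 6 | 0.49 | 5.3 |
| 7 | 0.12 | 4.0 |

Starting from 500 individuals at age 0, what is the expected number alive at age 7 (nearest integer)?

Expected survivors = N0 · l_7 = 500 × 0.12 = 60 → 60

60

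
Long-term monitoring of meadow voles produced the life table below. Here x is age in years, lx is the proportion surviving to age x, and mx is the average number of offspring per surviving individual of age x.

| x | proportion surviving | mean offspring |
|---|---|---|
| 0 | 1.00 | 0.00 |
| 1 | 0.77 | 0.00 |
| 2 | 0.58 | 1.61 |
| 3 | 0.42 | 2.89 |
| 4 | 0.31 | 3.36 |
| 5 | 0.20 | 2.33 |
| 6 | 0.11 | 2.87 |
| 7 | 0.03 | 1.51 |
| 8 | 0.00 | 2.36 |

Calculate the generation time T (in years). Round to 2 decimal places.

3.54

lx·mx: 0, 0, 0.9338, 1.2138, 1.0416, 0.466, 0.3157, 0.0453, 0 → R0 = 4.0162
x·lx·mx: 0, 0, 1.8676, 3.6414, 4.1664, 2.33, 1.8942, 0.3171, 0 → Σ = 14.2167
T = 14.2167 / 4.0162 = 3.539839… → 3.54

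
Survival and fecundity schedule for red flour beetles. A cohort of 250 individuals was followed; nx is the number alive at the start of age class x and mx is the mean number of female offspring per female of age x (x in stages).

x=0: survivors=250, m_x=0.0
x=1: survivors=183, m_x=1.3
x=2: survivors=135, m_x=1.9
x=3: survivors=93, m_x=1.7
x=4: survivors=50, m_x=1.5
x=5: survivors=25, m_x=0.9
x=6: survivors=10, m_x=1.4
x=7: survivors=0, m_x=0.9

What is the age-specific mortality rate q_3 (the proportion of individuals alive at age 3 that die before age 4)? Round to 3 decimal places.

lx = nx/n0 = nx/250: 1, 0.732, 0.54, 0.372, 0.2, 0.1, 0.04, 0
q_3 = (l_3 − l_4) / l_3 = (0.372 − 0.2) / 0.372
     = 0.172 / 0.372 = 0.462366… → 0.462

0.462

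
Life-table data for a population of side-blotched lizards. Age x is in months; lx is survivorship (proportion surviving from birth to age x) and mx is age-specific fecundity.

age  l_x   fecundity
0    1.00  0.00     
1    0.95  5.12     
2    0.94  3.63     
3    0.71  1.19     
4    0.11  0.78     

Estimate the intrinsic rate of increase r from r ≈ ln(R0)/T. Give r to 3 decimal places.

1.403

R0 = Σ lx·mx = 0 + 4.864 + 3.4122 + 0.8449 + 0.0858 = 9.2069
Σ x·lx·mx = 14.5663; T = 14.5663/9.2069 = 1.58211…
r ≈ ln(R0)/T = ln(9.2069)/1.58211… = 1.40316… → 1.403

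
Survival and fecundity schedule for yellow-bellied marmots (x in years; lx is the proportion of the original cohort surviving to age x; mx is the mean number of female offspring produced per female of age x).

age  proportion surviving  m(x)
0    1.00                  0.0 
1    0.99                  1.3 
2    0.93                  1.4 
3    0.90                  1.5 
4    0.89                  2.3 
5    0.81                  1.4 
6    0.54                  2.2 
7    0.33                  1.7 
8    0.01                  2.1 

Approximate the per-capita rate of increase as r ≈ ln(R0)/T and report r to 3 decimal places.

R0 = Σ lx·mx = 0 + 1.287 + 1.302 + 1.35 + 2.047 + 1.134 + 1.188 + 0.561 + 0.021 = 8.89
Σ x·lx·mx = 33.022; T = 33.022/8.89 = 3.71451…
r ≈ ln(R0)/T = ln(8.89)/3.71451… = 0.58821… → 0.588

0.588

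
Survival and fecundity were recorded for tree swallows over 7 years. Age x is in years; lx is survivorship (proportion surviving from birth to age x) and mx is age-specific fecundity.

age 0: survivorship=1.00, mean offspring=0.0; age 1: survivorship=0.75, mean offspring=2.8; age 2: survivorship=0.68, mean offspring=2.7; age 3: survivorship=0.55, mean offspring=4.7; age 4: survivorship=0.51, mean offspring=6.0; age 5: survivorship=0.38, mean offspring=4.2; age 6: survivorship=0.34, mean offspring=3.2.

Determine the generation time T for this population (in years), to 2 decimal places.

lx·mx: 0, 2.1, 1.836, 2.585, 3.06, 1.596, 1.088 → R0 = 12.265
x·lx·mx: 0, 2.1, 3.672, 7.755, 12.24, 7.98, 6.528 → Σ = 40.275
T = 40.275 / 12.265 = 3.283734… → 3.28

3.28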